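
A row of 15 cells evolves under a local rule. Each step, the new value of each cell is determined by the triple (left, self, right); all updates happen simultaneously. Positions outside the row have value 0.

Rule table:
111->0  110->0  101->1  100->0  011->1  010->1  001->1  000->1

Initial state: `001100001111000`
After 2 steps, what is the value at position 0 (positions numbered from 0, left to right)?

step 1: 111001111000011
step 2: 100011000011110
position 0 holds 1

1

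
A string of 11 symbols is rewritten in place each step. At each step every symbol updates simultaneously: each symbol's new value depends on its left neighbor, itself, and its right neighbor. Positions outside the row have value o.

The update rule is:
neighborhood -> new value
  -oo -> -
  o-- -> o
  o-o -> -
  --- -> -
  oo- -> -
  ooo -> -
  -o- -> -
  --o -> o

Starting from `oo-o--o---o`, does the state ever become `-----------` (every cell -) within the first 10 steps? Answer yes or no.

----oo-o-o-
o--o-------
-oo-o-----o
-----o---o-
o---o-o-o--
-o-o-----oo
----o---o--
o--o-o-o-oo
-oo--------
---o------o
step 10 is ---o------o, still not uniform -

no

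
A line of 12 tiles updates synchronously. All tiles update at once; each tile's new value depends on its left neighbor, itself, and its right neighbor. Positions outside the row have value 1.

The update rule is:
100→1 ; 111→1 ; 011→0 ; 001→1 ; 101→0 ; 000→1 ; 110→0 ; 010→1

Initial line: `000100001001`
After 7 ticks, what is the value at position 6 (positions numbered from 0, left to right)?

111111111110
111111111100
111111111011
111111110001
111111101110
111111000100
111110111111
position 6 holds 1

1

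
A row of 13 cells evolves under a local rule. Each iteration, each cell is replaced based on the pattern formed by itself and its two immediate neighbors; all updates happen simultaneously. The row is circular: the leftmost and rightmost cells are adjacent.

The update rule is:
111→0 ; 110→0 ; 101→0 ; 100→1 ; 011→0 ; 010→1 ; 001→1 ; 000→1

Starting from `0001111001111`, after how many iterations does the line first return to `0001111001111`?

2

1110000110000
0001111001111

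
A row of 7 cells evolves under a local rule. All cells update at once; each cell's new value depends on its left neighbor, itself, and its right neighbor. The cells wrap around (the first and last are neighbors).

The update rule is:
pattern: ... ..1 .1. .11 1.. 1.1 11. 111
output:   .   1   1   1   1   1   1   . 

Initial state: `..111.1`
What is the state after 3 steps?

.11.11.

111.111
..111..
.11.11.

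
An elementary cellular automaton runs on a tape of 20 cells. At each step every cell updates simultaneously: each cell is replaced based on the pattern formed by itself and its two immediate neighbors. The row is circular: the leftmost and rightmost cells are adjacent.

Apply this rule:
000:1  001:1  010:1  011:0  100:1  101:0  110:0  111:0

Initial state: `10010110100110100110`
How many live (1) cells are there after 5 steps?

10

11110000111000111000
00001111000111000111
11110000111000111000  (repeats step 1; period 2)
step 5: 11110000111000111000
count of 1: 10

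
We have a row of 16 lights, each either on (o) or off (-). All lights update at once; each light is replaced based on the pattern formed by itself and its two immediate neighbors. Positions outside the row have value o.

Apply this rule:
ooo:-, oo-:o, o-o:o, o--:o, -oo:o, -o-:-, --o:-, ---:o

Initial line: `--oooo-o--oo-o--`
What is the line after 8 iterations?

o-o--oo-o-ooo-o-
oo-o-ooo-oo-oo-o
-oo-oo-ooooooooo
oooooooo--------
-------oooooooo-
oooooo-o------oo
-----oo-ooooo-o-
oooo-oooo---oo-o

oooo-oooo---oo-o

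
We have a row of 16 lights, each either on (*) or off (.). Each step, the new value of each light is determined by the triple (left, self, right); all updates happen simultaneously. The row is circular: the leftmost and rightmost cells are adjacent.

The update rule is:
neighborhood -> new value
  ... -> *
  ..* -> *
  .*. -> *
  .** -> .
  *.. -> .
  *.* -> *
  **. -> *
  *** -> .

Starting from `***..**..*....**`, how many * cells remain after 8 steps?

9

..*.*.*.**.***..
********.**..*.*
.......**.*.***.
*******.****..*.
......**...*.***
.*****.*.****..*
*....****...*.**
*.***...*.****..
count of *: 9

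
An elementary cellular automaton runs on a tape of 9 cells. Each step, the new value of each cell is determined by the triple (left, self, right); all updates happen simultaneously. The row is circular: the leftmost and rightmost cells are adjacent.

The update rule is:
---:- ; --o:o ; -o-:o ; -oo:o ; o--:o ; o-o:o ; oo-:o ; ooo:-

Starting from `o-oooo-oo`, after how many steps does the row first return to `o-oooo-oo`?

2

ooo--ooo-
o-oooo-oo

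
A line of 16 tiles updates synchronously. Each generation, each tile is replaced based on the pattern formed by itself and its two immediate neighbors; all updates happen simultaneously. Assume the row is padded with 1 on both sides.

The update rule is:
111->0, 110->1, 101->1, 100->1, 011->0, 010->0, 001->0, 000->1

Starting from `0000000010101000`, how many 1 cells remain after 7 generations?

generation 1: 1111111001010110
generation 2: 0000001100101011
generation 3: 1111100110010100
generation 4: 0000110011001010
generation 5: 1110011001100101
generation 6: 0011001100110010
generation 7: 1001100110011001
count of 1: 8

8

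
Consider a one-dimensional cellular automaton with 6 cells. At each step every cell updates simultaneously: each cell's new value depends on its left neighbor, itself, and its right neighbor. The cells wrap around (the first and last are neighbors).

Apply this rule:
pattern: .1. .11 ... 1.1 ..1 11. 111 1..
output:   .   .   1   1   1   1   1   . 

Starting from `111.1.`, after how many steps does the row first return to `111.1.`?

6

.111.1
1.111.
.1.111
1.1.11
11.1.1
111.1.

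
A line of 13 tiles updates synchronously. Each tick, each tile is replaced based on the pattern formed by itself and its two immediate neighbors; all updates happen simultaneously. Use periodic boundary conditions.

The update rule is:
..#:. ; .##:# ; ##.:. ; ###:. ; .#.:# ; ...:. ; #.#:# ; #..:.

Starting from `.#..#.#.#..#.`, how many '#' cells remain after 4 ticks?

tick 1: .#..#####..#.
tick 2: .#..#......#.
tick 3: .#..#......#.  (fixed point — unchanged through tick 4)
count of #: 3

3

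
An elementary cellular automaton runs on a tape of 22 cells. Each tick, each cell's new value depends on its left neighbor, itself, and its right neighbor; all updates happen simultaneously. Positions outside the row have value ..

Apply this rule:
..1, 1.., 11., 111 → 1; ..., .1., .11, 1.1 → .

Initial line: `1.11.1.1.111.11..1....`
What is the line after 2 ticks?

..1.1....1.111.11..1..

...1......11..111.1...
..1.1....1.111.11..1..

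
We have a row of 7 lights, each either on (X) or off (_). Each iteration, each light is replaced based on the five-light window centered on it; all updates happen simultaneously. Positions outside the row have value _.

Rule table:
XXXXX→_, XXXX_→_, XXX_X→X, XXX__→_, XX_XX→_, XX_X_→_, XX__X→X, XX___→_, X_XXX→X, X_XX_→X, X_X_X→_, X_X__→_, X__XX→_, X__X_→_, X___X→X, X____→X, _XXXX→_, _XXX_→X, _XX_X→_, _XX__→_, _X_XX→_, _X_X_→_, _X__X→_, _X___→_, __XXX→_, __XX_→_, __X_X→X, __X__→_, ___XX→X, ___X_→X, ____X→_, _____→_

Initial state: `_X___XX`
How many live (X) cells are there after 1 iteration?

3

X__XX__
count of X: 3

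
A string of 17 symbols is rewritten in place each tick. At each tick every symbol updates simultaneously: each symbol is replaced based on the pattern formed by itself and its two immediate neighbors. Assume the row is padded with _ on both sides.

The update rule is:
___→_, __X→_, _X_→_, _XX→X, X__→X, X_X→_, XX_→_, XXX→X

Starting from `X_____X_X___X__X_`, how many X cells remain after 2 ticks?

_X_______X___X__X
__X_______X___X__
count of X: 3

3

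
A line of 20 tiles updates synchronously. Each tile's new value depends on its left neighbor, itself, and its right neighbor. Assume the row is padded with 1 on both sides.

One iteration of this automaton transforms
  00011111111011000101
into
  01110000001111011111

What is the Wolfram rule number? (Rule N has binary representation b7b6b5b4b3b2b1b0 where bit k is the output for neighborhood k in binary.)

111

position 4: 111 → 0  (bit 7 = 0)
position 10: 110 → 1  (bit 6 = 1)
position 11: 101 → 1  (bit 5 = 1)
position 0: 100 → 0  (bit 4 = 0)
position 3: 011 → 1  (bit 3 = 1)
position 17: 010 → 1  (bit 2 = 1)
position 2: 001 → 1  (bit 1 = 1)
position 1: 000 → 1  (bit 0 = 1)
bits b7..b0 = 01101111 = 111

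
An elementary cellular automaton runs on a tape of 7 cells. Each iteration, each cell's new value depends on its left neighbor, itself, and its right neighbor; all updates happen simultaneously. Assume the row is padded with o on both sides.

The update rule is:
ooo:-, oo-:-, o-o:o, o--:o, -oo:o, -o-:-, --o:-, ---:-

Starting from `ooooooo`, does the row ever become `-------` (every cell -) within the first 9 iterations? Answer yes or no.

yes

-------
all cells are - at iteration 1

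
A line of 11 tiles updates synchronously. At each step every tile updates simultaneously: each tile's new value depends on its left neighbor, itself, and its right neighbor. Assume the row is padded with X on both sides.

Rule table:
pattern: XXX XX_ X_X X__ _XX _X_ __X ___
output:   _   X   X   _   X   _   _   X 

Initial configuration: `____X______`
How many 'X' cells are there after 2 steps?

7

_XX___XXXX_
XXX_X_X__XX
count of X: 7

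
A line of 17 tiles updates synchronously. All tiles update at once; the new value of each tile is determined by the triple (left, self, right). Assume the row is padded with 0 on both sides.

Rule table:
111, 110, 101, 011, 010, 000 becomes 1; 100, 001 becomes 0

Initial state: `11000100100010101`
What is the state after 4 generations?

11010100101011111
11111100111111111
11111100111111111  (fixed point — unchanged through generation 4)

11111100111111111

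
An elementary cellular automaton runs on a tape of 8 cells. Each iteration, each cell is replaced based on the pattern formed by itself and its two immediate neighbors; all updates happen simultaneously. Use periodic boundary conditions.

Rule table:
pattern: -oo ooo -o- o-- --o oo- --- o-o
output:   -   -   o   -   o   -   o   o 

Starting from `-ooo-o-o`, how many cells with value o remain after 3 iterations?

o---oooo
--oo----
oo---ooo
count of o: 5

5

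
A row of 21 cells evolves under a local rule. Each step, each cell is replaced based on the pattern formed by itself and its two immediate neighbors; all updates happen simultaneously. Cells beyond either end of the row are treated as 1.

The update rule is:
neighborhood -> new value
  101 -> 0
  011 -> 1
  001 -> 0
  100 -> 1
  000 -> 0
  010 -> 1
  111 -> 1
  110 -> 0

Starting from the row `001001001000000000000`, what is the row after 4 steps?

001001001010100000000

101101101100000000000
001001001010000000000
101101101011000000000
001001001010100000000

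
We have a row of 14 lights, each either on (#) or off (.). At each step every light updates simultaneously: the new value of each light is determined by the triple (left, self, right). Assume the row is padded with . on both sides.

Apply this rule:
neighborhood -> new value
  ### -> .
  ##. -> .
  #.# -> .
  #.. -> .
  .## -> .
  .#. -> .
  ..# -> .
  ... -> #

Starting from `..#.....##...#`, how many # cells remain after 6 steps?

4

#...###....#..
..#.....##...#  (repeats step 0; period 2)
step 6: ..#.....##...#
count of #: 4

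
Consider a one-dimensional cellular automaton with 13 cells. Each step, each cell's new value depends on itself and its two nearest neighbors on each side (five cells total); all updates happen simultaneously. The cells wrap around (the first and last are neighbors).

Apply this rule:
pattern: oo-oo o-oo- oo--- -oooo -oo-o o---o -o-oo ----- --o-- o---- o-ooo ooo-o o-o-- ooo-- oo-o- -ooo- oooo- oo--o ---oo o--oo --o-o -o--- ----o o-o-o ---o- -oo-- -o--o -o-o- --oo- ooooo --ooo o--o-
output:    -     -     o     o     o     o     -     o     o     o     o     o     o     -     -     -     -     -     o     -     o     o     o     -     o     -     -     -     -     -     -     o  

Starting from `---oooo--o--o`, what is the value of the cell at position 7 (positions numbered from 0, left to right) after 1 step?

ooo-o---oo-oo
position 7 holds -

-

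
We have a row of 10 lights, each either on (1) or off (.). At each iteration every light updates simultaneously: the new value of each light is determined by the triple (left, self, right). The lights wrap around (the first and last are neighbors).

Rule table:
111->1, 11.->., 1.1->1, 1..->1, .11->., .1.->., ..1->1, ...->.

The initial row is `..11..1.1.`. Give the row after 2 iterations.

1.11..1.1.

.1..11.1.1
1.11..1.1.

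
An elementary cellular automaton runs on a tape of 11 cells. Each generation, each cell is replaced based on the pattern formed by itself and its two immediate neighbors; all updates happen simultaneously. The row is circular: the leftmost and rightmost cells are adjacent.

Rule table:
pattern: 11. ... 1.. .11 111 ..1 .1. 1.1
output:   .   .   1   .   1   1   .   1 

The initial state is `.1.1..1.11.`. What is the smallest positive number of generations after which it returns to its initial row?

2

1.1.11.1..1
.1.1..1.11.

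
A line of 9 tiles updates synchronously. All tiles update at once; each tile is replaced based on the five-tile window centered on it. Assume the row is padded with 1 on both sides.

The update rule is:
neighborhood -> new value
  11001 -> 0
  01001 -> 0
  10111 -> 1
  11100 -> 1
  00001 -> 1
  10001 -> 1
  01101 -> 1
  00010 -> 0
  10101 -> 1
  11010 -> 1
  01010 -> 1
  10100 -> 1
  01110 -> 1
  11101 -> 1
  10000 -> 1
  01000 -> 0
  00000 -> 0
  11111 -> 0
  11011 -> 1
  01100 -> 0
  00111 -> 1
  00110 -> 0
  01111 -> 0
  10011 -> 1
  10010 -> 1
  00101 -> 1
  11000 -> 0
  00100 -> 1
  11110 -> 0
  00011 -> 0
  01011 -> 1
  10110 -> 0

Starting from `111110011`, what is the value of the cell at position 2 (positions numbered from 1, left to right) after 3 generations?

0

000010110
011011011
101101110
position 2 holds 0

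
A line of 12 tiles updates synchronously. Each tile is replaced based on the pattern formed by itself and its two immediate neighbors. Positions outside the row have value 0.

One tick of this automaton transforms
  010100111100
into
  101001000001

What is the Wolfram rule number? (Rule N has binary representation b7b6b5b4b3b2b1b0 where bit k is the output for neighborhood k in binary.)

position 7: 111 → 0  (bit 7 = 0)
position 9: 110 → 0  (bit 6 = 0)
position 2: 101 → 1  (bit 5 = 1)
position 4: 100 → 0  (bit 4 = 0)
position 6: 011 → 0  (bit 3 = 0)
position 1: 010 → 0  (bit 2 = 0)
position 0: 001 → 1  (bit 1 = 1)
position 11: 000 → 1  (bit 0 = 1)
bits b7..b0 = 00100011 = 35

35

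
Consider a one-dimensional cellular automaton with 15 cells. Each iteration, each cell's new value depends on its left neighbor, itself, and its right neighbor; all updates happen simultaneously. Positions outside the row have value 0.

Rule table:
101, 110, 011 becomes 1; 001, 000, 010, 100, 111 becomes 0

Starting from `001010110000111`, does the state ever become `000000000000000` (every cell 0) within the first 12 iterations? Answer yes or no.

yes

000101110000101
000011010000010
000011100000000
000010100000000
000001000000000
000000000000000
all cells are 0 at iteration 6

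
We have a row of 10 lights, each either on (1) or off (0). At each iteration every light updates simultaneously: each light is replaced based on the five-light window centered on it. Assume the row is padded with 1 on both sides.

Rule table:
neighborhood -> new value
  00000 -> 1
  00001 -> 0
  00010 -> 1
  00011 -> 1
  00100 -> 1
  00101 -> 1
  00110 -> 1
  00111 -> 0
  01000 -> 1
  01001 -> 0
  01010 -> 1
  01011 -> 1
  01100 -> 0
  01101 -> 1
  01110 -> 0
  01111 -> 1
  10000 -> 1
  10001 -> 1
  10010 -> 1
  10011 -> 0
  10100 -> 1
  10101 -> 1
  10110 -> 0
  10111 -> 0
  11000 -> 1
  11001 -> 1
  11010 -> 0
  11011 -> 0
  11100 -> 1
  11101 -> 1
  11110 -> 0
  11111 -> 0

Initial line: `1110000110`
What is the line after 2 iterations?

1000100010

0011101110
1000100010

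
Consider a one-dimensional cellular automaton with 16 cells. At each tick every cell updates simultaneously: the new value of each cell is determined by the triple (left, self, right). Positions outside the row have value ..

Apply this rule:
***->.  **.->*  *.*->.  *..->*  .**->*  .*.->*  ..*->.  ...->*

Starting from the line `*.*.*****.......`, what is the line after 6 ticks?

*.*.*.*.*..*.*.*

*.*.*...********
*.*.***.*......*
*.*.*.*.******.*
*.*.*.*.*....*.*
*.*.*.*.****.*.*
*.*.*.*.*..*.*.*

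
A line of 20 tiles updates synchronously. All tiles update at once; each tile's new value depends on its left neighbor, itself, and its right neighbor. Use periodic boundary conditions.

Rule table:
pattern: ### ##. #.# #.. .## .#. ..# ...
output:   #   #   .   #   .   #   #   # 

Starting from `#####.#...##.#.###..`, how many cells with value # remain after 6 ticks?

.####.####.#.#..####
..###..###.#.###.###
##.####.##.#..##..##
##..###..#.###.###.#
####.#####..##..##..
.###..######.###.###
count of #: 15

15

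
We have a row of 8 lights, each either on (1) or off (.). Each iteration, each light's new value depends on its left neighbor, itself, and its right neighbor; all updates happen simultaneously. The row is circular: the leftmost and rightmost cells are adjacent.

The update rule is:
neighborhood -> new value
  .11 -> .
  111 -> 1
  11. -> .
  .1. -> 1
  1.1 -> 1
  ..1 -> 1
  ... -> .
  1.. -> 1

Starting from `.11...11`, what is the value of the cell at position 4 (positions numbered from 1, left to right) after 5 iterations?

1

1..1.1..
11111111
11111111  (fixed point — unchanged through iteration 5)
position 4 holds 1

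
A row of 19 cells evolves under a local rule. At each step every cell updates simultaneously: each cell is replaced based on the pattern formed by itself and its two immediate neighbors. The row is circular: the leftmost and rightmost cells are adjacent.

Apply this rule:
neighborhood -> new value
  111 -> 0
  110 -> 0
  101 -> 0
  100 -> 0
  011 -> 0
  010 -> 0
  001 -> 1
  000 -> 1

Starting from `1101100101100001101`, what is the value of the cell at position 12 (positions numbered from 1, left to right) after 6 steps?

1

0000001000001110000
1111110011110000111
0000000100000111000
1111111001111000011
0000000010000011100
1111111100111100001
position 12 holds 1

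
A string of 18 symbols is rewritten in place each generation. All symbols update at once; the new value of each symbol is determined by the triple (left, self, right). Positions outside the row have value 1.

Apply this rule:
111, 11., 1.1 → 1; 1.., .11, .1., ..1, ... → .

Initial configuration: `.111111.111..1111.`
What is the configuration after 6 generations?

generation 1: 1.111111.11...1111
generation 2: 11.111111.1....111
generation 3: 111.111111......11
generation 4: 1111.11111.......1
generation 5: 11111.1111........
generation 6: 111111.111........

111111.111........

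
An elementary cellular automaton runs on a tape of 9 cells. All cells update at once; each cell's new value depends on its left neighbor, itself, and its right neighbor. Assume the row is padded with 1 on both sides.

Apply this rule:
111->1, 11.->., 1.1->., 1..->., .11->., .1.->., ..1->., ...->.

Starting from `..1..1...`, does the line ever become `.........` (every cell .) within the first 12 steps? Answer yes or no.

yes

.........
all cells are . at step 1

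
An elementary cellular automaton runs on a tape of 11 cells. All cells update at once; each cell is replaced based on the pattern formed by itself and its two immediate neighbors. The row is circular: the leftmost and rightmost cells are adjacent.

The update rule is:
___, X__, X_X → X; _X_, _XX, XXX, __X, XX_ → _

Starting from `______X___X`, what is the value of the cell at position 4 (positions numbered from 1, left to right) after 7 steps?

XXXXX__XX__
_____X___X_
XXXX__XX__X
____X___X__
XXX__XX__XX
___X___X___
XX__XX__XXX
position 4 holds _

_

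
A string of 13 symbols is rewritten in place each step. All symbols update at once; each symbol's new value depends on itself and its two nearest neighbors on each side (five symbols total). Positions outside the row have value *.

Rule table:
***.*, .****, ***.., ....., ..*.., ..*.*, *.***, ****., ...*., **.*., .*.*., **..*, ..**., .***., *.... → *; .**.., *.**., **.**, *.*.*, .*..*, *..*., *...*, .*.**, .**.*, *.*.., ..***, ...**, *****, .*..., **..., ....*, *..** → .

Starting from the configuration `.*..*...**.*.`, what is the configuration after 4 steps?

*...*...*.*..
*..**..***...
**.*.*..**...
***.*...*....

***.*...*....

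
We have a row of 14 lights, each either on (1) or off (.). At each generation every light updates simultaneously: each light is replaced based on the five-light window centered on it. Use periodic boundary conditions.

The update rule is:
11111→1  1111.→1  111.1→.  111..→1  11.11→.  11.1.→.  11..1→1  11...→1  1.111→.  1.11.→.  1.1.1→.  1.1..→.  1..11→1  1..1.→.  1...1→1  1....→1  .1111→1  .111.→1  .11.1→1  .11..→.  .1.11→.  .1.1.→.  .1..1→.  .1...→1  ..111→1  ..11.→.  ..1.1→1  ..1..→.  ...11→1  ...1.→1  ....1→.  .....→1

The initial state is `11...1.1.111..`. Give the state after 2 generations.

11111111.11111

..1111....1111
11111111.11111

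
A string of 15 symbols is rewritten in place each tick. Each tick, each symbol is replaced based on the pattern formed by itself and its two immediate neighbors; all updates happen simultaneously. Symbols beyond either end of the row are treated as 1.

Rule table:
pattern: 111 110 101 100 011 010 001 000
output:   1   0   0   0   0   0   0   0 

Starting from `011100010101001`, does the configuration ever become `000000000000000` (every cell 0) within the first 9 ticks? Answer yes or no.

001000000000000
000000000000000
all cells are 0 at tick 2

yes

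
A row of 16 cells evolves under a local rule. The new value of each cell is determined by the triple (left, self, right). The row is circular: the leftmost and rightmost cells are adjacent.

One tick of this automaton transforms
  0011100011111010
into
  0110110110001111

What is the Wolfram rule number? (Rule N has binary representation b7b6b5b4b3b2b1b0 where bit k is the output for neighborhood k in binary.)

position 3: 111 → 0  (bit 7 = 0)
position 4: 110 → 1  (bit 6 = 1)
position 13: 101 → 1  (bit 5 = 1)
position 5: 100 → 1  (bit 4 = 1)
position 2: 011 → 1  (bit 3 = 1)
position 14: 010 → 1  (bit 2 = 1)
position 1: 001 → 1  (bit 1 = 1)
position 0: 000 → 0  (bit 0 = 0)
bits b7..b0 = 01111110 = 126

126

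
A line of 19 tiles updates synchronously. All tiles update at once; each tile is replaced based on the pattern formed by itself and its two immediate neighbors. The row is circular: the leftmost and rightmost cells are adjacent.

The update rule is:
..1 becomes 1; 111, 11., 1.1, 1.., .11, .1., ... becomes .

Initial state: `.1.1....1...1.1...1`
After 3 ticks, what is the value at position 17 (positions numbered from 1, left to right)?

.......1...1.....1.
......1...1.....1..
.....1...1.....1...
position 17 holds .

.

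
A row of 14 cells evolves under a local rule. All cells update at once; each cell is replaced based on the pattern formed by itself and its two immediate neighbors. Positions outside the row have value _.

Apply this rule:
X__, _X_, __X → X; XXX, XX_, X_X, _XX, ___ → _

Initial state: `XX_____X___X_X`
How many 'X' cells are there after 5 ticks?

10

__X___XXX_XX_X
_XXX_X_______X
X____XX_____XX
XX__X__X___X__
__XXXXXXX_XXX_
count of X: 10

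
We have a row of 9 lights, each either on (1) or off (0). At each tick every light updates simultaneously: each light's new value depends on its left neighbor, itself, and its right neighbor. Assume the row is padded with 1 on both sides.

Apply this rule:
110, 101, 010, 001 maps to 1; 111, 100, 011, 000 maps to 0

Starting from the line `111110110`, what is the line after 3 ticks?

000011011
000101100
001110101

001110101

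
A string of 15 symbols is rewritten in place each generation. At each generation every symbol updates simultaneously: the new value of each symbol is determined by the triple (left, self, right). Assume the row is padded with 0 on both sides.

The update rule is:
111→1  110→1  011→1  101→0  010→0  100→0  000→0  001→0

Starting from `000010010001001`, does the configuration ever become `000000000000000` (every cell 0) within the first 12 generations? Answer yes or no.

000000000000000
all cells are 0 at generation 1

yes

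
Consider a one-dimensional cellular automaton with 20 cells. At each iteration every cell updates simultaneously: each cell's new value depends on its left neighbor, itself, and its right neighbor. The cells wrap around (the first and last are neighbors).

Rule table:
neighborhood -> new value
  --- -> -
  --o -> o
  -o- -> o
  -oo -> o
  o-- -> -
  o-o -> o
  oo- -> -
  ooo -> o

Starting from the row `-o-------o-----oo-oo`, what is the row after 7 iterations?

oo------oo----oo-oo-
o------oo----oo-oo-o
------oo----oo-oo-oo
-----oo----oo-oo-oo-
----oo----oo-oo-oo--
---oo----oo-oo-oo---
--oo----oo-oo-oo----

--oo----oo-oo-oo----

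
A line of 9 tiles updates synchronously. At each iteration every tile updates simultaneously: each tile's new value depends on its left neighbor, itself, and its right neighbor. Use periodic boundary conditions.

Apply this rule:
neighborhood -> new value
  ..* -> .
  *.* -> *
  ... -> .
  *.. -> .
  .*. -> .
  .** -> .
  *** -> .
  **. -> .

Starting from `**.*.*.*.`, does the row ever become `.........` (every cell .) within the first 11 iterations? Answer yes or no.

..*.*.*.*
...*.*.*.
....*.*..
.....*...
.........
all cells are . at iteration 5

yes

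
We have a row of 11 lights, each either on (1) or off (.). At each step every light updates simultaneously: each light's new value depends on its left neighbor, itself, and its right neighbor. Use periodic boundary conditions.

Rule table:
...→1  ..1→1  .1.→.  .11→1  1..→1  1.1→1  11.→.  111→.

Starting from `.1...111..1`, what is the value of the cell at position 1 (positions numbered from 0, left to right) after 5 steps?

1

step 1: 1.1111..11.
step 2: .11...111.1
step 3: 11.1111..1.
step 4: 1.11...11.1
step 5: .11.1111.11
position 1 holds 1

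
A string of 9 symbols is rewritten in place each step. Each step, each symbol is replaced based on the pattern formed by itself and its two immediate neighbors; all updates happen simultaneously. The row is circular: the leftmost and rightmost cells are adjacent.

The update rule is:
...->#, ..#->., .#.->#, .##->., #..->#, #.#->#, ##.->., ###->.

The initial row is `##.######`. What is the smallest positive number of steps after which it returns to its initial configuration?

18

..#......
#.#######
.#.......
.########
#........
########.
........#
#######.#
.......#.
######.##
......#..
#####.###
.....#...
####.####
....#....
###.#####
...#.....
##.######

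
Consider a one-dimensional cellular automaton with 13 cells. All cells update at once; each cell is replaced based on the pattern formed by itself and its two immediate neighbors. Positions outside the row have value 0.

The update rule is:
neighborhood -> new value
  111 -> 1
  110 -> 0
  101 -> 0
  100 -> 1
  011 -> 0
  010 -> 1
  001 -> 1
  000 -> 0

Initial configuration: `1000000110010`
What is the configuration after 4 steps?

1100001001111
0010011110110
0111101100001
1011000010011

1011000010011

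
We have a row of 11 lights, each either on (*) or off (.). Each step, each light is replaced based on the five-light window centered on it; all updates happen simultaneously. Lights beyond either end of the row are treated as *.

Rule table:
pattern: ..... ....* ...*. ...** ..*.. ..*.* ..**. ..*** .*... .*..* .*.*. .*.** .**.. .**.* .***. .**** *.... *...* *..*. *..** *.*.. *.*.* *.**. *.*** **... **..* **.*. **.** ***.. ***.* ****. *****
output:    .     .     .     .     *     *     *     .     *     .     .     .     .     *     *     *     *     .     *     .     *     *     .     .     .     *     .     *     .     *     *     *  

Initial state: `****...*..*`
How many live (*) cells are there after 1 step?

4

***....*...
count of *: 4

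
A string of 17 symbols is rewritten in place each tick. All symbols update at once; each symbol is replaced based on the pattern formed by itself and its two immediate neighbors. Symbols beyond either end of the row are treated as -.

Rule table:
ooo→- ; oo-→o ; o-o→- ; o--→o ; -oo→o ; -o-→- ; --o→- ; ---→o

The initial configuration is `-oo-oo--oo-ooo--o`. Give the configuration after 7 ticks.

o-o-oo--o--o---oo

-oo-ooo-oo-o-oo--
-oo-o-o-oo---oooo
-oo-----oooo-o--o
-oooooo-o--o--o--
-o----o--o--o--oo
--ooo--o--o--o-oo
o-o-oo--o--o---oo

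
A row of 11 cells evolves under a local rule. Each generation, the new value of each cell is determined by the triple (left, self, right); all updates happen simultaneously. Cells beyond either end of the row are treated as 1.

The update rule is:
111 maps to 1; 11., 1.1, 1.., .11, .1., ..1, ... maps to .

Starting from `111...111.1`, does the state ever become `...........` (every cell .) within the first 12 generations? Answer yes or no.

generation 1: 11.....1...
generation 2: 1..........
generation 3: ...........
all cells are . at generation 3

yes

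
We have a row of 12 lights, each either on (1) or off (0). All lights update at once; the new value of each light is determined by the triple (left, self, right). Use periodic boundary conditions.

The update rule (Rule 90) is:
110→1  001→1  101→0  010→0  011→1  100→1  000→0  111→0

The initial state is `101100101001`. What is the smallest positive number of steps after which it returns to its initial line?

101111000111
101001101100
000111101111
101100101001

4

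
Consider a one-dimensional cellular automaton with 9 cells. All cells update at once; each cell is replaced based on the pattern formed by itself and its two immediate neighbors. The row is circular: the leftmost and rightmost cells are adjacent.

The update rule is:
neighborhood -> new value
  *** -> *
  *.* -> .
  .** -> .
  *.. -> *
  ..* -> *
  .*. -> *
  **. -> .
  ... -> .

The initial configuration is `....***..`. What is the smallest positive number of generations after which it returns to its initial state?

generation 1: ...*.*.*.
generation 2: ..**.*.**
generation 3: **...*...
generation 4: ..*.***.*
generation 5: ***..*..*
generation 6: **.*****.
generation 7: ....***..

7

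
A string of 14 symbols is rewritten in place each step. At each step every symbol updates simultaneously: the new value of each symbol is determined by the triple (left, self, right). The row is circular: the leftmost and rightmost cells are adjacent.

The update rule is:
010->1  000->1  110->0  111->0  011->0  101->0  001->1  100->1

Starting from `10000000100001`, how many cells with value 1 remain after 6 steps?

2

01111111111110
10000000000001
01111111111110  (repeats step 1; period 2)
step 6: 10000000000001
count of 1: 2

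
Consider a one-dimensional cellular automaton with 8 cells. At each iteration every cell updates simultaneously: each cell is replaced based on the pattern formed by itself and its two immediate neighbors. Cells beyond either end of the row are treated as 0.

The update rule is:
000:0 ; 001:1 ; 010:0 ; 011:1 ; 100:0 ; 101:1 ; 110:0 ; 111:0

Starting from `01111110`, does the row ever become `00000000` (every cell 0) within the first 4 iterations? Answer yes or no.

yes

iteration 1: 11000000
iteration 2: 10000000
iteration 3: 00000000
all cells are 0 at iteration 3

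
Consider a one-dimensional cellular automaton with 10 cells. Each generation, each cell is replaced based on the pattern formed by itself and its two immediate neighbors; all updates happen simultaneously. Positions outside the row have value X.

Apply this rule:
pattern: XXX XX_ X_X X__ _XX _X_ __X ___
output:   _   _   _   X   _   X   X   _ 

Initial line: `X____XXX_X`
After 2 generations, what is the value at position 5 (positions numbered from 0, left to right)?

X

_X__X_____
_XXXXX___X
position 5 holds X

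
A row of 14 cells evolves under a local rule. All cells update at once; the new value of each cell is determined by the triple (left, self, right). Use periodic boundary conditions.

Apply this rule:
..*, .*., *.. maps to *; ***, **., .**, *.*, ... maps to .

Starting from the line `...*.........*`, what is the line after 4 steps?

...*...*.*...*

*.***.......**
.....*.....*..
....***...***.
...*...*.*...*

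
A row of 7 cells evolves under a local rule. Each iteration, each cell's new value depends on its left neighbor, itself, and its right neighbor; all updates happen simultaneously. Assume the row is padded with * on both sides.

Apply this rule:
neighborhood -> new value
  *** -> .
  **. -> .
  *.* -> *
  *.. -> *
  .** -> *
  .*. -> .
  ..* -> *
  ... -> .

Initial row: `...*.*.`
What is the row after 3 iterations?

*.*.*.*
.*.*.**
*.*.**.

*.*.**.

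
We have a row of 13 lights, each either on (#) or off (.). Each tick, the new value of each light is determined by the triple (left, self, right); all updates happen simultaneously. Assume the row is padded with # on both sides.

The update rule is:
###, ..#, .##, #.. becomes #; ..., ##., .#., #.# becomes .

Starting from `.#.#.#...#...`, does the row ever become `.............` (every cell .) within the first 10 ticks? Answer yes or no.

no

......#.#.#.#
#....#......#
.#..#.#....##
..##...#..###
###.#.#.#####
##......#####
#.#....######
...#..#######
#.#.#########
....#########
tick 10 is ....#########, still not uniform .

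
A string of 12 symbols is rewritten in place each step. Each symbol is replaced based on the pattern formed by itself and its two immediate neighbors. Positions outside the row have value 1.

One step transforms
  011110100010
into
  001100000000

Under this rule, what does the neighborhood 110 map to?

0

At position 4 the neighborhood is 110; the next row has 0 there.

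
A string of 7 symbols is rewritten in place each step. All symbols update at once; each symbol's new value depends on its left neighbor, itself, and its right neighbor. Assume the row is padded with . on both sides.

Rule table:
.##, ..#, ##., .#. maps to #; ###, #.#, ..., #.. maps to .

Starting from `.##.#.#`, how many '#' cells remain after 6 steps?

step 1: ###.#.#
step 2: #.#.#.#
step 3: #.#.#.#  (fixed point — unchanged through step 6)
count of #: 4

4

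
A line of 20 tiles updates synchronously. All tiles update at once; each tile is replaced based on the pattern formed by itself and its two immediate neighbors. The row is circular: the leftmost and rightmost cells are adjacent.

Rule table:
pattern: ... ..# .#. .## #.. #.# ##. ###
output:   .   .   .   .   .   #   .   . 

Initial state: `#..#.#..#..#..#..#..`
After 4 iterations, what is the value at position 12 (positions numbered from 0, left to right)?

....#...............
....................
....................  (fixed point — unchanged through iteration 4)
position 12 holds .

.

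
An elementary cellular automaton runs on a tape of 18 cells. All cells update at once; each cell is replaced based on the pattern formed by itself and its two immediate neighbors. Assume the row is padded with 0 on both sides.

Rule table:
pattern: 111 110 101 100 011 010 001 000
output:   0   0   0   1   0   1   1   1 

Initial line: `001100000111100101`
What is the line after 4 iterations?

001100000111100000

110011111000011101
001100000111100001
110011111000011111
001100000111100000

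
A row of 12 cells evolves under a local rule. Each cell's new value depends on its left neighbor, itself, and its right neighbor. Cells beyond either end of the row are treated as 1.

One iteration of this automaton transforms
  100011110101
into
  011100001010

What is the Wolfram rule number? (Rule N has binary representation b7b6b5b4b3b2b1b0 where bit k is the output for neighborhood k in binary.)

position 5: 111 → 0  (bit 7 = 0)
position 0: 110 → 0  (bit 6 = 0)
position 8: 101 → 1  (bit 5 = 1)
position 1: 100 → 1  (bit 4 = 1)
position 4: 011 → 0  (bit 3 = 0)
position 9: 010 → 0  (bit 2 = 0)
position 3: 001 → 1  (bit 1 = 1)
position 2: 000 → 1  (bit 0 = 1)
bits b7..b0 = 00110011 = 51

51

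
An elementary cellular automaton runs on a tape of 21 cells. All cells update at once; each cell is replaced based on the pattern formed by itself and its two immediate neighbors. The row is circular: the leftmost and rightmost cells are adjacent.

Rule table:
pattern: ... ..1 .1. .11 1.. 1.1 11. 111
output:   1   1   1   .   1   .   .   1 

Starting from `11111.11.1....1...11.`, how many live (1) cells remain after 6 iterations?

15

iteration 1: .111.....111111111...
iteration 2: 1.1.11111.1111111.111
iteration 3: ..1..111...11111...11
iteration 4: 11111.1.111.111.111..
iteration 5: .111..1..1...1...1.11
iteration 6: ..1.11111111111111...
count of 1: 15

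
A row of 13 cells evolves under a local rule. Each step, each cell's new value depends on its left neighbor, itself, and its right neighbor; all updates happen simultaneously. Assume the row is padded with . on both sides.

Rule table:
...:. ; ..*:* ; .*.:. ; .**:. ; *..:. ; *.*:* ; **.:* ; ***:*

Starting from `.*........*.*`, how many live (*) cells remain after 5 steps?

*........*.*.
........*.*..
.......*.*...
......*.*....
.....*.*.....
count of *: 2

2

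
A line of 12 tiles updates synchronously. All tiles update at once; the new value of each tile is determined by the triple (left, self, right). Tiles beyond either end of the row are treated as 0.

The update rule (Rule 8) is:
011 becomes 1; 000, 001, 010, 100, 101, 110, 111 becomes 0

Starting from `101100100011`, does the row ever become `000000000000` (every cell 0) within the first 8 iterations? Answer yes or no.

yes

001000000010
000000000000
all cells are 0 at iteration 2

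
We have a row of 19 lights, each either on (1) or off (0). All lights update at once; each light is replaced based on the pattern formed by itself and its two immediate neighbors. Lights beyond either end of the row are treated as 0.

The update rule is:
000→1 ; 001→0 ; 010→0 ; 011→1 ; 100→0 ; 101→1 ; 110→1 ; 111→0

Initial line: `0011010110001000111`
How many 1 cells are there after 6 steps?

9

step 1: 1011101110100010101
step 2: 0110111011001001010
step 3: 0111101111000000100
step 4: 0100111001011110001
step 5: 0000101000110010100
step 6: 1110010010110001001
count of 1: 9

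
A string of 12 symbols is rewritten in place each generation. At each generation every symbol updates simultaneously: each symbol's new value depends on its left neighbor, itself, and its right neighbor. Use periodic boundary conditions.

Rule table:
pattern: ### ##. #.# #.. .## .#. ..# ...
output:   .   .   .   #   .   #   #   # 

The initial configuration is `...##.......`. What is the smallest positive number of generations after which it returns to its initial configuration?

###..#######
...##.......

2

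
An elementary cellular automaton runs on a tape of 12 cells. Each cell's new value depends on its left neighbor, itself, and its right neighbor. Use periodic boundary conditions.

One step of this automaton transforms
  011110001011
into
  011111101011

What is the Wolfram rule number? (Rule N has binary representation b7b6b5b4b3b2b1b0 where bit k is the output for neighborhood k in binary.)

221

position 2: 111 → 1  (bit 7 = 1)
position 4: 110 → 1  (bit 6 = 1)
position 0: 101 → 0  (bit 5 = 0)
position 5: 100 → 1  (bit 4 = 1)
position 1: 011 → 1  (bit 3 = 1)
position 8: 010 → 1  (bit 2 = 1)
position 7: 001 → 0  (bit 1 = 0)
position 6: 000 → 1  (bit 0 = 1)
bits b7..b0 = 11011101 = 221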